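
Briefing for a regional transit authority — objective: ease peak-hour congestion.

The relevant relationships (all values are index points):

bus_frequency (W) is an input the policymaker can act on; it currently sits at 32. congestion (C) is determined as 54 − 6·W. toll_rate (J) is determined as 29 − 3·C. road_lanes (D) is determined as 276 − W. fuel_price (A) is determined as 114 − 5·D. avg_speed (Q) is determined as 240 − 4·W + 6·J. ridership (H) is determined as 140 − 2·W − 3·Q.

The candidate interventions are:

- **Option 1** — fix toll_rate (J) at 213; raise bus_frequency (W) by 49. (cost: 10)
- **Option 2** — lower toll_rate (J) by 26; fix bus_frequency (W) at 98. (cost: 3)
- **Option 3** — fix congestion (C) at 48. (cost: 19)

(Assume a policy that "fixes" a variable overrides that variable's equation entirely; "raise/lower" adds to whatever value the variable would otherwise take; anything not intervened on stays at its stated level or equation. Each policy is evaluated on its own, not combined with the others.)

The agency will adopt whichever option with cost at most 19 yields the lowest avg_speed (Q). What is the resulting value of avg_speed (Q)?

-578

Option 1 (J := 213, W + 49):
  W = 32 + 49 = 81
  C = 54 − 6·81 = -432
  J = 213
  Q = 240 − 4·81 + 6·213 = 1194
Option 2 (J − 26, W := 98):
  W = 98
  C = 54 − 6·98 = -534
  J = 29 − 3·(-534) (−26 from intervention) = 1605
  Q = 240 − 4·98 + 6·1605 = 9478
Option 3 (C := 48):
  W = 32
  C = 48
  J = 29 − 3·48 = -115
  Q = 240 − 4·32 + 6·(-115) = -578
Comparing — Option 1: Q=1194, Option 2: Q=9478, Option 3: Q=-578. Lowest is -578 (Option 3).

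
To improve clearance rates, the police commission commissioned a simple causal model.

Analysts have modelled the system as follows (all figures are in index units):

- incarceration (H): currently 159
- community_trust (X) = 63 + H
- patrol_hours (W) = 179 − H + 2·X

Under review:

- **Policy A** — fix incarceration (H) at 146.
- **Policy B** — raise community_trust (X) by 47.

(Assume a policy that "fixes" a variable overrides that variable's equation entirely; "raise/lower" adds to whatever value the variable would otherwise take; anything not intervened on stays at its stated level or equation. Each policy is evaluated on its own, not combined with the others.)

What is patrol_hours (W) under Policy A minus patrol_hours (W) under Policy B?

-107

Policy A (H := 146):
  H = 146
  X = 63 + 146 = 209
  W = 179 − 146 + 2·209 = 451
Policy B (X + 47):
  H = 159
  X = 63 + 159 (+47 from intervention) = 269
  W = 179 − 159 + 2·269 = 558
W: 451 − 558 = -107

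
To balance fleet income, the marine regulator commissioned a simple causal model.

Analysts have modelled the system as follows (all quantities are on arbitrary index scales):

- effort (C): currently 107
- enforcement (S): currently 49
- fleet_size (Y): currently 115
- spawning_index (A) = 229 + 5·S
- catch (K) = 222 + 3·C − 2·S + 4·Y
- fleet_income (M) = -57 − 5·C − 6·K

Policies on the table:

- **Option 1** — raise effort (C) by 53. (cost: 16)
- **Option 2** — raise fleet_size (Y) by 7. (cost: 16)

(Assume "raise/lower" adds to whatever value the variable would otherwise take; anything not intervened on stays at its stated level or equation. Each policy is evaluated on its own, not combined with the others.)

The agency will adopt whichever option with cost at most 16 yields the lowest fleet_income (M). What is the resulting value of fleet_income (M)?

Option 1 (C + 53):
  C = 107 + 53 = 160
  S = 49
  Y = 115
  K = 222 + 3·160 − 2·49 + 4·115 = 1064
  M = -57 − 5·160 − 6·1064 = -7241
Option 2 (Y + 7):
  C = 107
  S = 49
  Y = 115 + 7 = 122
  K = 222 + 3·107 − 2·49 + 4·122 = 933
  M = -57 − 5·107 − 6·933 = -6190
Comparing — Option 1: M=-7241, Option 2: M=-6190. Lowest is -7241 (Option 1).

-7241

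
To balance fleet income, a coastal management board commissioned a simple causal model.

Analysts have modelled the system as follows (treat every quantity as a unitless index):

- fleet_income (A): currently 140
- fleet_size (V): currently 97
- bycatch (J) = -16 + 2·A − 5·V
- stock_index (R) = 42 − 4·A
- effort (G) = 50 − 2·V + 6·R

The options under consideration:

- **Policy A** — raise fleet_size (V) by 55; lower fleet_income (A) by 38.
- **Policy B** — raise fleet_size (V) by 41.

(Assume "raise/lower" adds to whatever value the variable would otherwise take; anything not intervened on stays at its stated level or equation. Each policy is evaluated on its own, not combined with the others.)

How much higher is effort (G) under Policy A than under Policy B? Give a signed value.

884

Policy A (V + 55, A − 38):
  A = 140 − 38 = 102
  V = 97 + 55 = 152
  R = 42 − 4·102 = -366
  G = 50 − 2·152 + 6·(-366) = -2450
Policy B (V + 41):
  A = 140
  V = 97 + 41 = 138
  R = 42 − 4·140 = -518
  G = 50 − 2·138 + 6·(-518) = -3334
G: -2450 − (-3334) = 884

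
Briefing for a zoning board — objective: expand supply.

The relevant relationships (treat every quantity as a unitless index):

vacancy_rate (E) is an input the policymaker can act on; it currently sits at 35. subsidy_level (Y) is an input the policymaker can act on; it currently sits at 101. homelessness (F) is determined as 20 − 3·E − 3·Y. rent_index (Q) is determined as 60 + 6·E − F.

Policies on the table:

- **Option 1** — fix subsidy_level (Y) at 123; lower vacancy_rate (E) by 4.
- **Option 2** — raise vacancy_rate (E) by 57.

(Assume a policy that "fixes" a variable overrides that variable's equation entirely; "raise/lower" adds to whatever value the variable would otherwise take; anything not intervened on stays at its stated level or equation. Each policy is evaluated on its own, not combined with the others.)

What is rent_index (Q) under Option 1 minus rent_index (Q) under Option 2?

Option 1 (Y := 123, E − 4):
  E = 35 − 4 = 31
  Y = 123
  F = 20 − 3·31 − 3·123 = -442
  Q = 60 + 6·31 − (-442) = 688
Option 2 (E + 57):
  E = 35 + 57 = 92
  Y = 101
  F = 20 − 3·92 − 3·101 = -559
  Q = 60 + 6·92 − (-559) = 1171
Q: 688 − 1171 = -483

-483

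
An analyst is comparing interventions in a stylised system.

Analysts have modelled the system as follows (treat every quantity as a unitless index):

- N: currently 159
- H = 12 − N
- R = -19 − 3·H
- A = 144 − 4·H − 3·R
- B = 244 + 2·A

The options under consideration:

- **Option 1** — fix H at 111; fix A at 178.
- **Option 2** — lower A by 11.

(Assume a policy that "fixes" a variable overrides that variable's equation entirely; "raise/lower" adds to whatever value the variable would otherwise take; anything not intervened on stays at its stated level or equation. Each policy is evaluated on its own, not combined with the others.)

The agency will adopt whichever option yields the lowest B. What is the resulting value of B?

-846

Option 1 (H := 111, A := 178):
  N = 159
  H = 111
  R = -19 − 3·111 = -352
  A = 178
  B = 244 + 2·178 = 600
Option 2 (A − 11):
  N = 159
  H = 12 − 159 = -147
  R = -19 − 3·(-147) = 422
  A = 144 − 4·(-147) − 3·422 (−11 from intervention) = -545
  B = 244 + 2·(-545) = -846
Comparing — Option 1: B=600, Option 2: B=-846. Lowest is -846 (Option 2).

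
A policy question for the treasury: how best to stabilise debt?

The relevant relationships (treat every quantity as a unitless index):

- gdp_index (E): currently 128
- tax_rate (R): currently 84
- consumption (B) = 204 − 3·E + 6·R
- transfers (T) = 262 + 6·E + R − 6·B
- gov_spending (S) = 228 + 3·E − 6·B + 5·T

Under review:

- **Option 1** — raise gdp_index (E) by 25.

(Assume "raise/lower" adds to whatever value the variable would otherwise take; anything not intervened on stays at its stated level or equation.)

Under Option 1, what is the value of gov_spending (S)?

Option 1 (E + 25):
  E = 128 + 25 = 153
  R = 84
  B = 204 − 3·153 + 6·84 = 249
  T = 262 + 6·153 + 84 − 6·249 = -230
  S = 228 + 3·153 − 6·249 + 5·(-230) = -1957

-1957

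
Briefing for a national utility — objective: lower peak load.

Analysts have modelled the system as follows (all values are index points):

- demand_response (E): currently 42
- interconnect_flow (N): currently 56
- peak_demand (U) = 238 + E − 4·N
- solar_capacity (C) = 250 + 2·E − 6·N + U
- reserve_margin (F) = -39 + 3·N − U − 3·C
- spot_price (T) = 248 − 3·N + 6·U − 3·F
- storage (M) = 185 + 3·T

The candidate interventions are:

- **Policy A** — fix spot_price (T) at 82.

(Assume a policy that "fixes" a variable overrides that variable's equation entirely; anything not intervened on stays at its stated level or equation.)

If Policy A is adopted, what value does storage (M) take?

Policy A (T := 82):
  E = 42
  N = 56
  U = 238 + 42 − 4·56 = 56
  C = 250 + 2·42 − 6·56 + 56 = 54
  F = -39 + 3·56 − 56 − 3·54 = -89
  T = 82
  M = 185 + 3·82 = 431

431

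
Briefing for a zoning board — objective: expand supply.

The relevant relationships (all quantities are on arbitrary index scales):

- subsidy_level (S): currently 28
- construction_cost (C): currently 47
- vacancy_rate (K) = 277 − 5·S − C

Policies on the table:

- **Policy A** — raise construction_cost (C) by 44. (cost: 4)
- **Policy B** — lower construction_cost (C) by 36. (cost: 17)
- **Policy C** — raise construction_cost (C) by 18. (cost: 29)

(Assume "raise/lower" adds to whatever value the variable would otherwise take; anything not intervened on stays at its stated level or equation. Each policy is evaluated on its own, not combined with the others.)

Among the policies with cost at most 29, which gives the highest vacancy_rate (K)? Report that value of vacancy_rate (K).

Policy A (C + 44):
  S = 28
  C = 47 + 44 = 91
  K = 277 − 5·28 − 91 = 46
Policy B (C − 36):
  S = 28
  C = 47 − 36 = 11
  K = 277 − 5·28 − 11 = 126
Policy C (C + 18):
  S = 28
  C = 47 + 18 = 65
  K = 277 − 5·28 − 65 = 72
Comparing — Policy A: K=46, Policy B: K=126, Policy C: K=72. Highest is 126 (Policy B).

126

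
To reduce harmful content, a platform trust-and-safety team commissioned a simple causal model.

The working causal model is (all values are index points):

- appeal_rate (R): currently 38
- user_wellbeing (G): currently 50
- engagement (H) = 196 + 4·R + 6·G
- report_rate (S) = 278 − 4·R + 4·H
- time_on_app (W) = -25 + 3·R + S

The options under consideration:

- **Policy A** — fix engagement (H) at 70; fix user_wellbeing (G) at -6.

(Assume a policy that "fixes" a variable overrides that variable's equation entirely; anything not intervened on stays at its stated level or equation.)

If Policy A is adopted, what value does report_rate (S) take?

406

Policy A (H := 70, G := -6):
  R = 38
  G = -6
  H = 70
  S = 278 − 4·38 + 4·70 = 406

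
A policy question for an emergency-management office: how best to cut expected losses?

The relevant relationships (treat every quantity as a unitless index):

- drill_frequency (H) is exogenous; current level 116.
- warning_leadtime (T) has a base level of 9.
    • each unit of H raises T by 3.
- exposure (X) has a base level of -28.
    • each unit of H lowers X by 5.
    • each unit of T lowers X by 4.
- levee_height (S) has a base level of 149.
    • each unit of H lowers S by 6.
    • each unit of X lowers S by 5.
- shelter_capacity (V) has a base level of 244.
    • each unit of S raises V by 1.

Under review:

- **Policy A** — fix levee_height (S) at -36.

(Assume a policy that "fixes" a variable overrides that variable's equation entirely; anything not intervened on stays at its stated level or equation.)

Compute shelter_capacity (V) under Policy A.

Policy A (S := -36):
  H = 116
  T = 9 + 3·116 = 357
  X = -28 − 5·116 − 4·357 = -2036
  S = -36
  V = 244 + (-36) = 208

208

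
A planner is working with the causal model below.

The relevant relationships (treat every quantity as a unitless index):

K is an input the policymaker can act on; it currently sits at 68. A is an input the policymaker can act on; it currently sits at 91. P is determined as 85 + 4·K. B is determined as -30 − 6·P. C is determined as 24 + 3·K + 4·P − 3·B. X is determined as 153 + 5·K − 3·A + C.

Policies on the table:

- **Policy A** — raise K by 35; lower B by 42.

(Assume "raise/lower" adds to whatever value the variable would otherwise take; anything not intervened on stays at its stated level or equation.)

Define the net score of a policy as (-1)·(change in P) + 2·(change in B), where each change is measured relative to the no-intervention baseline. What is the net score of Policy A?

Baseline:
  K = 68
  P = 85 + 4·68 = 357
  B = -30 − 6·357 = -2172
Policy A (K + 35, B − 42):
  K = 68 + 35 = 103
  P = 85 + 4·103 = 497
  B = -30 − 6·497 (−42 from intervention) = -3054
ΔP = 497 − 357 = 140; ΔB = -3054 − (-2172) = -882
Score = (-1)·140 + 2·(-882) = -1904

-1904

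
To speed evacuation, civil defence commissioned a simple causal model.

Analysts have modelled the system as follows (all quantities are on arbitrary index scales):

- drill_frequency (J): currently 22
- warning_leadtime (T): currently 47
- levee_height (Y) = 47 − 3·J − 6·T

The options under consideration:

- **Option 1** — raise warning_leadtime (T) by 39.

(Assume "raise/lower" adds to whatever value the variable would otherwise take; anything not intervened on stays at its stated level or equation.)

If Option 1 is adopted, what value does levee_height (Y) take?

Option 1 (T + 39):
  J = 22
  T = 47 + 39 = 86
  Y = 47 − 3·22 − 6·86 = -535

-535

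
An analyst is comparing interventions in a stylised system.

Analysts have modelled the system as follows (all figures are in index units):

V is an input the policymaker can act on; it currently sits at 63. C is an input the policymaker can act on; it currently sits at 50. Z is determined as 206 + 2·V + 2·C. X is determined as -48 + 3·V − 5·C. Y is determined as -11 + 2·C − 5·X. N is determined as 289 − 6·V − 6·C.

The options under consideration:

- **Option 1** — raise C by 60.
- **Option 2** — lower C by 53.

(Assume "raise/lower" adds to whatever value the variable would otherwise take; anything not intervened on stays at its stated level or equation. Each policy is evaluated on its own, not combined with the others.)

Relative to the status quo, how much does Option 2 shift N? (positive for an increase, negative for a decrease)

318

Baseline:
  V = 63
  C = 50
  N = 289 − 6·63 − 6·50 = -389
Option 2 (C − 53):
  V = 63
  C = 50 − 53 = -3
  N = 289 − 6·63 − 6·(-3) = -71
Change in N: -71 − (-389) = 318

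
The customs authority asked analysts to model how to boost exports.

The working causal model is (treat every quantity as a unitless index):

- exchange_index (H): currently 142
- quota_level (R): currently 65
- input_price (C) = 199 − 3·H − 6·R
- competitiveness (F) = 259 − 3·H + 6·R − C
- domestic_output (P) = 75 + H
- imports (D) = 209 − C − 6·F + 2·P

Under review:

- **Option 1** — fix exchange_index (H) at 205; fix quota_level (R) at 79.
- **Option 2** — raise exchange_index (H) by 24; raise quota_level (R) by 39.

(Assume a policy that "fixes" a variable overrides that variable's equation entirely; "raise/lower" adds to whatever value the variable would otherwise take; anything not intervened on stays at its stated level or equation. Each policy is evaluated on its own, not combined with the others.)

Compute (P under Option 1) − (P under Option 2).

39

Option 1 (H := 205, R := 79):
  H = 205
  P = 75 + 205 = 280
Option 2 (H + 24, R + 39):
  H = 142 + 24 = 166
  P = 75 + 166 = 241
P: 280 − 241 = 39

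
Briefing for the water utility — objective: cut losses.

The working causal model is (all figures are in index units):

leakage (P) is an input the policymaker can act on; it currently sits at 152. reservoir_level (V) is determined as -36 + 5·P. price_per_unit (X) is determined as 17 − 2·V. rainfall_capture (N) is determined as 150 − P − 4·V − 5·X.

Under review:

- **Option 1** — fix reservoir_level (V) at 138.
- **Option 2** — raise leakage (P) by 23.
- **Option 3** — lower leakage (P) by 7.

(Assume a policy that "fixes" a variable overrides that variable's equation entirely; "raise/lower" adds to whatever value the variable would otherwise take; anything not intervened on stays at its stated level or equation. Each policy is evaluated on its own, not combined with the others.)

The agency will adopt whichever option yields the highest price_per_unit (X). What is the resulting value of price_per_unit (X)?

-259

Option 1 (V := 138):
  P = 152
  V = 138
  X = 17 − 2·138 = -259
Option 2 (P + 23):
  P = 152 + 23 = 175
  V = -36 + 5·175 = 839
  X = 17 − 2·839 = -1661
Option 3 (P − 7):
  P = 152 − 7 = 145
  V = -36 + 5·145 = 689
  X = 17 − 2·689 = -1361
Comparing — Option 1: X=-259, Option 2: X=-1661, Option 3: X=-1361. Highest is -259 (Option 1).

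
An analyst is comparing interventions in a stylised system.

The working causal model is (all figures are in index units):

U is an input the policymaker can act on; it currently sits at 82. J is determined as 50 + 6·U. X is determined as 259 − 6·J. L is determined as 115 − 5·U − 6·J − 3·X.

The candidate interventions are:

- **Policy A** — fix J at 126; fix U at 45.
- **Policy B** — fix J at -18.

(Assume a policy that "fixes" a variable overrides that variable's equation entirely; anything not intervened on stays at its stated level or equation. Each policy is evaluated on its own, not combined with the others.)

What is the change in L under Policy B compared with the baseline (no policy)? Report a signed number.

Baseline:
  U = 82
  J = 50 + 6·82 = 542
  X = 259 − 6·542 = -2993
  L = 115 − 5·82 − 6·542 − 3·(-2993) = 5432
Policy B (J := -18):
  U = 82
  J = -18
  X = 259 − 6·(-18) = 367
  L = 115 − 5·82 − 6·(-18) − 3·367 = -1288
Change in L: -1288 − 5432 = -6720

-6720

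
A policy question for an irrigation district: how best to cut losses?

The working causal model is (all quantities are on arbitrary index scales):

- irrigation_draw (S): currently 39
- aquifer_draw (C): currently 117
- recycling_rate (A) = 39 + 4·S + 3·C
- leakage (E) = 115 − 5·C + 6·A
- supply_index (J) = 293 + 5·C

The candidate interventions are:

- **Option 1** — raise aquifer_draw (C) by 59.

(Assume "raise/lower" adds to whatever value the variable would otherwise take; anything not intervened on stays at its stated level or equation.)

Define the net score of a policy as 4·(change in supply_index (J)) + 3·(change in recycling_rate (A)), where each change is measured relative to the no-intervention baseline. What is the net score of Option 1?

1711

Baseline:
  S = 39
  C = 117
  A = 39 + 4·39 + 3·117 = 546
  J = 293 + 5·117 = 878
Option 1 (C + 59):
  S = 39
  C = 117 + 59 = 176
  A = 39 + 4·39 + 3·176 = 723
  J = 293 + 5·176 = 1173
ΔJ = 1173 − 878 = 295; ΔA = 723 − 546 = 177
Score = 4·295 + 3·177 = 1711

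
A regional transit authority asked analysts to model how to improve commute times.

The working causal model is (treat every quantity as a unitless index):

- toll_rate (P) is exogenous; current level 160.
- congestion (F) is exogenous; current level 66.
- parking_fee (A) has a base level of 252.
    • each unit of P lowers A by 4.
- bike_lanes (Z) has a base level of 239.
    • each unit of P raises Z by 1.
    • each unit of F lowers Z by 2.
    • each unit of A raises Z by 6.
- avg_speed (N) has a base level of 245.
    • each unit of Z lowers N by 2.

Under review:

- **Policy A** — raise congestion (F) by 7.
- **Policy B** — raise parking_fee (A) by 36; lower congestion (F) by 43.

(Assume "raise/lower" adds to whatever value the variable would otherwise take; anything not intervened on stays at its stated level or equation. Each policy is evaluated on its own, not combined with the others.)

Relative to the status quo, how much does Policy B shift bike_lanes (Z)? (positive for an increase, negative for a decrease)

Baseline:
  P = 160
  F = 66
  A = 252 − 4·160 = -388
  Z = 239 + 160 − 2·66 + 6·(-388) = -2061
Policy B (A + 36, F − 43):
  P = 160
  F = 66 − 43 = 23
  A = 252 − 4·160 (+36 from intervention) = -352
  Z = 239 + 160 − 2·23 + 6·(-352) = -1759
Change in Z: -1759 − (-2061) = 302

302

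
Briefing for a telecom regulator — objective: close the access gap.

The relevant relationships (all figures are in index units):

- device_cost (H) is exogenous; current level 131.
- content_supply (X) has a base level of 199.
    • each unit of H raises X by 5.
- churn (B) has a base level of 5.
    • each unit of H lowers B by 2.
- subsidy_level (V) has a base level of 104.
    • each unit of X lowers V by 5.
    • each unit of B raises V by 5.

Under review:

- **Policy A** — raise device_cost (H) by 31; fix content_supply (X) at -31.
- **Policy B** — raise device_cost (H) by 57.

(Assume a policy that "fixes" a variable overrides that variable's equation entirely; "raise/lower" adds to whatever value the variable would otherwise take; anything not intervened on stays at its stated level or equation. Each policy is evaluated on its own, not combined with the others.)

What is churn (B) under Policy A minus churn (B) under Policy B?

Policy A (H + 31, X := -31):
  H = 131 + 31 = 162
  B = 5 − 2·162 = -319
Policy B (H + 57):
  H = 131 + 57 = 188
  B = 5 − 2·188 = -371
B: -319 − (-371) = 52

52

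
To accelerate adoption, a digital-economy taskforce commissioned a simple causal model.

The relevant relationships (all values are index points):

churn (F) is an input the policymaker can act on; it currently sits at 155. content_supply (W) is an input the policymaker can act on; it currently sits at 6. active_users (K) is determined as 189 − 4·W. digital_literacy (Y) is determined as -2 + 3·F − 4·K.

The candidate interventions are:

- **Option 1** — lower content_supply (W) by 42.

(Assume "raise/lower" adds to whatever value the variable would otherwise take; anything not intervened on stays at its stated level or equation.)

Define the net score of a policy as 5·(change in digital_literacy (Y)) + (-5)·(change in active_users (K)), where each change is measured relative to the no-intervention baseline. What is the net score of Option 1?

Baseline:
  F = 155
  W = 6
  K = 189 − 4·6 = 165
  Y = -2 + 3·155 − 4·165 = -197
Option 1 (W − 42):
  F = 155
  W = 6 − 42 = -36
  K = 189 − 4·(-36) = 333
  Y = -2 + 3·155 − 4·333 = -869
ΔY = -869 − (-197) = -672; ΔK = 333 − 165 = 168
Score = 5·(-672) + (-5)·168 = -4200

-4200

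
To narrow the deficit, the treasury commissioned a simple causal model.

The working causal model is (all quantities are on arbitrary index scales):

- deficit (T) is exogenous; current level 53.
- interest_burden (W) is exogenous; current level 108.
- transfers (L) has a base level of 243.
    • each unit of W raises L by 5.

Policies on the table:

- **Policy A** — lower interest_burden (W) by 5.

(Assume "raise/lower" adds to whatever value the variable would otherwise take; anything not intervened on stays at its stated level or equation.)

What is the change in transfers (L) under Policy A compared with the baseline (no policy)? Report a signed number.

Baseline:
  W = 108
  L = 243 + 5·108 = 783
Policy A (W − 5):
  W = 108 − 5 = 103
  L = 243 + 5·103 = 758
Change in L: 758 − 783 = -25

-25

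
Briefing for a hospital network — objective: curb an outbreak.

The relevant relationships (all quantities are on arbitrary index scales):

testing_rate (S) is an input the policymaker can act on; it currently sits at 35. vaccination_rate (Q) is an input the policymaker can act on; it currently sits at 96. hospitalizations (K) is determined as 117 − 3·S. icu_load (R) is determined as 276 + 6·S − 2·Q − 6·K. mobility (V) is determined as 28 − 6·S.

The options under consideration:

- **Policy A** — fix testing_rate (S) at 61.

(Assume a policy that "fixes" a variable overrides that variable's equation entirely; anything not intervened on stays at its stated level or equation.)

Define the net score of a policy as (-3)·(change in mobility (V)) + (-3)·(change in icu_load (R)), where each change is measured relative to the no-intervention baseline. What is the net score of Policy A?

Baseline:
  S = 35
  Q = 96
  K = 117 − 3·35 = 12
  R = 276 + 6·35 − 2·96 − 6·12 = 222
  V = 28 − 6·35 = -182
Policy A (S := 61):
  S = 61
  Q = 96
  K = 117 − 3·61 = -66
  R = 276 + 6·61 − 2·96 − 6·(-66) = 846
  V = 28 − 6·61 = -338
ΔV = -338 − (-182) = -156; ΔR = 846 − 222 = 624
Score = (-3)·(-156) + (-3)·624 = -1404

-1404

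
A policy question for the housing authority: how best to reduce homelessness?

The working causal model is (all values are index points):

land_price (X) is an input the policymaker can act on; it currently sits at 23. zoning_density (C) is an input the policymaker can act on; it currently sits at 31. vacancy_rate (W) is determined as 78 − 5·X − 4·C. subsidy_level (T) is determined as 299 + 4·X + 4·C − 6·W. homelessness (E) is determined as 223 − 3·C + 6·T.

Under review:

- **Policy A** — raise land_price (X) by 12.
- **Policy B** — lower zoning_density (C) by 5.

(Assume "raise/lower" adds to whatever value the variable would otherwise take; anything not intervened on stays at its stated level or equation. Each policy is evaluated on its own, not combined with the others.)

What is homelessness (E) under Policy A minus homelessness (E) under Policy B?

3273

Policy A (X + 12):
  X = 23 + 12 = 35
  C = 31
  W = 78 − 5·35 − 4·31 = -221
  T = 299 + 4·35 + 4·31 − 6·(-221) = 1889
  E = 223 − 3·31 + 6·1889 = 11464
Policy B (C − 5):
  X = 23
  C = 31 − 5 = 26
  W = 78 − 5·23 − 4·26 = -141
  T = 299 + 4·23 + 4·26 − 6·(-141) = 1341
  E = 223 − 3·26 + 6·1341 = 8191
E: 11464 − 8191 = 3273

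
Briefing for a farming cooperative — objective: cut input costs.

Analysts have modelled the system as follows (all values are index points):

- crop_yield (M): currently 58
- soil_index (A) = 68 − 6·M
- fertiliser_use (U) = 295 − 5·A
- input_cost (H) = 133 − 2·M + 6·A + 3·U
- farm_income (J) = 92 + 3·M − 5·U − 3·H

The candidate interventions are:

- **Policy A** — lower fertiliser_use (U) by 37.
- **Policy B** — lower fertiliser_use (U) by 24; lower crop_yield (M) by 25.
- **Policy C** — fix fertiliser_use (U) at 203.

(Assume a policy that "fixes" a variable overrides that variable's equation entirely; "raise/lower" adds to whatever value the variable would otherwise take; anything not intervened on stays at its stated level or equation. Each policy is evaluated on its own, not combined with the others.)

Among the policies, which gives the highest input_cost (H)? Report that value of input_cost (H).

3311

Policy A (U − 37):
  M = 58
  A = 68 − 6·58 = -280
  U = 295 − 5·(-280) (−37 from intervention) = 1658
  H = 133 − 2·58 + 6·(-280) + 3·1658 = 3311
Policy B (U − 24, M − 25):
  M = 58 − 25 = 33
  A = 68 − 6·33 = -130
  U = 295 − 5·(-130) (−24 from intervention) = 921
  H = 133 − 2·33 + 6·(-130) + 3·921 = 2050
Policy C (U := 203):
  M = 58
  A = 68 − 6·58 = -280
  U = 203
  H = 133 − 2·58 + 6·(-280) + 3·203 = -1054
Comparing — Policy A: H=3311, Policy B: H=2050, Policy C: H=-1054. Highest is 3311 (Policy A).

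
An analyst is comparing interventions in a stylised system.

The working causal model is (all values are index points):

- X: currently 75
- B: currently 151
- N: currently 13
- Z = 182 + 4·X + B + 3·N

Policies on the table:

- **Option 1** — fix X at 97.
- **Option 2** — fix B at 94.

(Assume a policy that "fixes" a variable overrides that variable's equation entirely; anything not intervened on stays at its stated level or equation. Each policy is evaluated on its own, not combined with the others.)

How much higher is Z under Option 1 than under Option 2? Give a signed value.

Option 1 (X := 97):
  X = 97
  B = 151
  N = 13
  Z = 182 + 4·97 + 151 + 3·13 = 760
Option 2 (B := 94):
  X = 75
  B = 94
  N = 13
  Z = 182 + 4·75 + 94 + 3·13 = 615
Z: 760 − 615 = 145

145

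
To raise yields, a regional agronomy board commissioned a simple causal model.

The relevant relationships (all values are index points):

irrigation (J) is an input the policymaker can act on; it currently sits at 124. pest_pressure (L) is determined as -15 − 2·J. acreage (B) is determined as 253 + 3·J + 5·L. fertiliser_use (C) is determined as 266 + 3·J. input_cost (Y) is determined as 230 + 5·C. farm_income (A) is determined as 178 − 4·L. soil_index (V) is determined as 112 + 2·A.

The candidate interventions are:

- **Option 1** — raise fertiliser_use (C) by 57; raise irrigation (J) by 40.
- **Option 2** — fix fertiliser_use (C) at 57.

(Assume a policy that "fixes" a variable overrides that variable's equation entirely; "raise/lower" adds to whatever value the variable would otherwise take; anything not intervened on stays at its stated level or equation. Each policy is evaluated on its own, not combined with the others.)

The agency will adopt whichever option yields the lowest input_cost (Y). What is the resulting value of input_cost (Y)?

Option 1 (C + 57, J + 40):
  J = 124 + 40 = 164
  C = 266 + 3·164 (+57 from intervention) = 815
  Y = 230 + 5·815 = 4305
Option 2 (C := 57):
  J = 124
  C = 57
  Y = 230 + 5·57 = 515
Comparing — Option 1: Y=4305, Option 2: Y=515. Lowest is 515 (Option 2).

515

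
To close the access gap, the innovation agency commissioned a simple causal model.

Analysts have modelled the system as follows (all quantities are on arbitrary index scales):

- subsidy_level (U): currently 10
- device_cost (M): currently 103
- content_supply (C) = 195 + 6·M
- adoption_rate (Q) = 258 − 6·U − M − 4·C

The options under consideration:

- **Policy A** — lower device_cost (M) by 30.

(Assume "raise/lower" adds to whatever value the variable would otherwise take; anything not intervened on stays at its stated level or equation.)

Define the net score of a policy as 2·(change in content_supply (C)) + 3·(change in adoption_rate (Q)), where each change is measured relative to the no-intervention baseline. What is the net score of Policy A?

1890

Baseline:
  U = 10
  M = 103
  C = 195 + 6·103 = 813
  Q = 258 − 6·10 − 103 − 4·813 = -3157
Policy A (M − 30):
  U = 10
  M = 103 − 30 = 73
  C = 195 + 6·73 = 633
  Q = 258 − 6·10 − 73 − 4·633 = -2407
ΔC = 633 − 813 = -180; ΔQ = -2407 − (-3157) = 750
Score = 2·(-180) + 3·750 = 1890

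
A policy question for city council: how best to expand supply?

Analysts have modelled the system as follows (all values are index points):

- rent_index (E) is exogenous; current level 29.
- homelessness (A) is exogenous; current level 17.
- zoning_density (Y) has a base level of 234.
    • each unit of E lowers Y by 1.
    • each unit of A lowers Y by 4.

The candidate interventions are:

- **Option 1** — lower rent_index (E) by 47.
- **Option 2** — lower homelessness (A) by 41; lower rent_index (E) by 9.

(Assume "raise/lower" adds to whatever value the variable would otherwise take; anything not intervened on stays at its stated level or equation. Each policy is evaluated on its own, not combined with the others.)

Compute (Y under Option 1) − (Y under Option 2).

Option 1 (E − 47):
  E = 29 − 47 = -18
  A = 17
  Y = 234 − (-18) − 4·17 = 184
Option 2 (A − 41, E − 9):
  E = 29 − 9 = 20
  A = 17 − 41 = -24
  Y = 234 − 20 − 4·(-24) = 310
Y: 184 − 310 = -126

-126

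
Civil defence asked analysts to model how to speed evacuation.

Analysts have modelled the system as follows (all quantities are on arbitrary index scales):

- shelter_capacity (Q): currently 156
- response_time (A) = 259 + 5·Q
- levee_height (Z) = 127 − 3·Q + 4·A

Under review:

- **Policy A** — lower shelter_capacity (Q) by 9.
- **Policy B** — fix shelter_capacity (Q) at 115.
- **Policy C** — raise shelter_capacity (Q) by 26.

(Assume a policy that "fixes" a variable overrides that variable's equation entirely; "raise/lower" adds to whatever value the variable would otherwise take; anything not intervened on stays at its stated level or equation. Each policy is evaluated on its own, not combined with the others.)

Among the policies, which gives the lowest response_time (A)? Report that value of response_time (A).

834

Policy A (Q − 9):
  Q = 156 − 9 = 147
  A = 259 + 5·147 = 994
Policy B (Q := 115):
  Q = 115
  A = 259 + 5·115 = 834
Policy C (Q + 26):
  Q = 156 + 26 = 182
  A = 259 + 5·182 = 1169
Comparing — Policy A: A=994, Policy B: A=834, Policy C: A=1169. Lowest is 834 (Policy B).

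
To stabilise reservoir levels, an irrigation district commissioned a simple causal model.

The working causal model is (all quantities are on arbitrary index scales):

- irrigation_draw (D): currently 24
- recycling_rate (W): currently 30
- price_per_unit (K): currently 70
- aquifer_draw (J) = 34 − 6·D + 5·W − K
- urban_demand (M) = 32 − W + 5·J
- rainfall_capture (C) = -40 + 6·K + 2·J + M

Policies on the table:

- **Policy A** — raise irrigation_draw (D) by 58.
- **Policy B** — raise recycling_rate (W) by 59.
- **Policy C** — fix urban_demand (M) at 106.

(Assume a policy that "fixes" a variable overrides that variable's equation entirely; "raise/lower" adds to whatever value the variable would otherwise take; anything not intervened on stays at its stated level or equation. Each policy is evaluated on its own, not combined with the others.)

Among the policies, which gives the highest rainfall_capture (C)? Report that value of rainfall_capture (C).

Policy A (D + 58):
  D = 24 + 58 = 82
  W = 30
  K = 70
  J = 34 − 6·82 + 5·30 − 70 = -378
  M = 32 − 30 + 5·(-378) = -1888
  C = -40 + 6·70 + 2·(-378) + (-1888) = -2264
Policy B (W + 59):
  D = 24
  W = 30 + 59 = 89
  K = 70
  J = 34 − 6·24 + 5·89 − 70 = 265
  M = 32 − 89 + 5·265 = 1268
  C = -40 + 6·70 + 2·265 + 1268 = 2178
Policy C (M := 106):
  D = 24
  W = 30
  K = 70
  J = 34 − 6·24 + 5·30 − 70 = -30
  M = 106
  C = -40 + 6·70 + 2·(-30) + 106 = 426
Comparing — Policy A: C=-2264, Policy B: C=2178, Policy C: C=426. Highest is 2178 (Policy B).

2178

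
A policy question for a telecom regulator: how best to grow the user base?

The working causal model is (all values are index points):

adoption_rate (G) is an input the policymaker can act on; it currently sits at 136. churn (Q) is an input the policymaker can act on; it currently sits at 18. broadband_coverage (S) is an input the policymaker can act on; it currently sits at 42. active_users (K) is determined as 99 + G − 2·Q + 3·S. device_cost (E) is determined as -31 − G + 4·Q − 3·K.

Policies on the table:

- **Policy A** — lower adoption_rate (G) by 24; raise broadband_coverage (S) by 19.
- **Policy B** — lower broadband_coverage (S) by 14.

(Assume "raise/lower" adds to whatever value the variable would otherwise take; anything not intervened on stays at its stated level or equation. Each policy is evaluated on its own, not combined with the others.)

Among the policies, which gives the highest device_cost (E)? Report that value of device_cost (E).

Policy A (G − 24, S + 19):
  G = 136 − 24 = 112
  Q = 18
  S = 42 + 19 = 61
  K = 99 + 112 − 2·18 + 3·61 = 358
  E = -31 − 112 + 4·18 − 3·358 = -1145
Policy B (S − 14):
  G = 136
  Q = 18
  S = 42 − 14 = 28
  K = 99 + 136 − 2·18 + 3·28 = 283
  E = -31 − 136 + 4·18 − 3·283 = -944
Comparing — Policy A: E=-1145, Policy B: E=-944. Highest is -944 (Policy B).

-944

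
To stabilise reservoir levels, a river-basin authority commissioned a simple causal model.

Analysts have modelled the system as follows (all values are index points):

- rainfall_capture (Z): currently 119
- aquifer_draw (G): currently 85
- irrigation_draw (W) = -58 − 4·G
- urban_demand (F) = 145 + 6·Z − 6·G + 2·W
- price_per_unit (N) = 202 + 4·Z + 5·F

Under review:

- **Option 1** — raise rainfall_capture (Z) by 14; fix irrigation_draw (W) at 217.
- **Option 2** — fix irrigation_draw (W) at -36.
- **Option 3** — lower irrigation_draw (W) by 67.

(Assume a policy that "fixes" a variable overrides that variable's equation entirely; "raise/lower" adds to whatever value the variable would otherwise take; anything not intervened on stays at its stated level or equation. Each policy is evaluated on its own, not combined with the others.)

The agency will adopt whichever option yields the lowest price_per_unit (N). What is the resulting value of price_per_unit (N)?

-2227

Option 1 (Z + 14, W := 217):
  Z = 119 + 14 = 133
  G = 85
  W = 217
  F = 145 + 6·133 − 6·85 + 2·217 = 867
  N = 202 + 4·133 + 5·867 = 5069
Option 2 (W := -36):
  Z = 119
  G = 85
  W = -36
  F = 145 + 6·119 − 6·85 + 2·(-36) = 277
  N = 202 + 4·119 + 5·277 = 2063
Option 3 (W − 67):
  Z = 119
  G = 85
  W = -58 − 4·85 (−67 from intervention) = -465
  F = 145 + 6·119 − 6·85 + 2·(-465) = -581
  N = 202 + 4·119 + 5·(-581) = -2227
Comparing — Option 1: N=5069, Option 2: N=2063, Option 3: N=-2227. Lowest is -2227 (Option 3).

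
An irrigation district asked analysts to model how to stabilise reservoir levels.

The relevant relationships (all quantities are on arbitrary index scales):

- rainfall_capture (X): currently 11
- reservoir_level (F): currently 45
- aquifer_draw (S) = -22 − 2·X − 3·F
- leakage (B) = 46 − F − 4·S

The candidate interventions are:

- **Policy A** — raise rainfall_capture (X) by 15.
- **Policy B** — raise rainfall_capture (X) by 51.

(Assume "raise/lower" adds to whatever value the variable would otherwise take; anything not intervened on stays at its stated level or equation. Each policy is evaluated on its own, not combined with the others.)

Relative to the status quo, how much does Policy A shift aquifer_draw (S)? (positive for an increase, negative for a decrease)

Baseline:
  X = 11
  F = 45
  S = -22 − 2·11 − 3·45 = -179
Policy A (X + 15):
  X = 11 + 15 = 26
  F = 45
  S = -22 − 2·26 − 3·45 = -209
Change in S: -209 − (-179) = -30

-30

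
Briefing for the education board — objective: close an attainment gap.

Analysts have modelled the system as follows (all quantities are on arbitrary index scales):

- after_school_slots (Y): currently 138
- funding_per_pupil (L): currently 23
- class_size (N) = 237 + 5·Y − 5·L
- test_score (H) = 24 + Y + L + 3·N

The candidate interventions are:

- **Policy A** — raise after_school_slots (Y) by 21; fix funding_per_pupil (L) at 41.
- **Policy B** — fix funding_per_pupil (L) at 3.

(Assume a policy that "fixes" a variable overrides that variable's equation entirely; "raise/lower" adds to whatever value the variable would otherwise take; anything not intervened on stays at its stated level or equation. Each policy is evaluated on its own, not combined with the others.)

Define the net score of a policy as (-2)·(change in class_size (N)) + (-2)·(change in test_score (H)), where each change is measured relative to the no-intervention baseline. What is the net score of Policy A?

-198

Baseline:
  Y = 138
  L = 23
  N = 237 + 5·138 − 5·23 = 812
  H = 24 + 138 + 23 + 3·812 = 2621
Policy A (Y + 21, L := 41):
  Y = 138 + 21 = 159
  L = 41
  N = 237 + 5·159 − 5·41 = 827
  H = 24 + 159 + 41 + 3·827 = 2705
ΔN = 827 − 812 = 15; ΔH = 2705 − 2621 = 84
Score = (-2)·15 + (-2)·84 = -198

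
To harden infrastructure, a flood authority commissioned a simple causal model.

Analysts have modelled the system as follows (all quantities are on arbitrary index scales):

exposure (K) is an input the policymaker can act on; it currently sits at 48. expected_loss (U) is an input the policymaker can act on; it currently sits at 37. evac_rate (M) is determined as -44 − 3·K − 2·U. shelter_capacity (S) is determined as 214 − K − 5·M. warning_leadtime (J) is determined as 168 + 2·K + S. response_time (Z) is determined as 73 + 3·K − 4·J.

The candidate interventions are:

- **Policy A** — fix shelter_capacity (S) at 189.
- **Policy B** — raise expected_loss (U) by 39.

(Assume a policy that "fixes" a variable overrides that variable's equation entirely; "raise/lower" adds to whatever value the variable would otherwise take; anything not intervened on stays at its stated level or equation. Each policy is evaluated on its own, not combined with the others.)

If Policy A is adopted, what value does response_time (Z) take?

-1595

Policy A (S := 189):
  K = 48
  U = 37
  M = -44 − 3·48 − 2·37 = -262
  S = 189
  J = 168 + 2·48 + 189 = 453
  Z = 73 + 3·48 − 4·453 = -1595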